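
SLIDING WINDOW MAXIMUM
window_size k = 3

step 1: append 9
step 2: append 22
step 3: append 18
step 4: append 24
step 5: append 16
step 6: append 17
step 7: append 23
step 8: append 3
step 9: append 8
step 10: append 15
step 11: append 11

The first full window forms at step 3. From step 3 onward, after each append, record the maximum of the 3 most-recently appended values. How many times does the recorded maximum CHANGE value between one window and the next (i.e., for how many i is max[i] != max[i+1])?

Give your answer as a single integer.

step 1: append 9 -> window=[9] (not full yet)
step 2: append 22 -> window=[9, 22] (not full yet)
step 3: append 18 -> window=[9, 22, 18] -> max=22
step 4: append 24 -> window=[22, 18, 24] -> max=24
step 5: append 16 -> window=[18, 24, 16] -> max=24
step 6: append 17 -> window=[24, 16, 17] -> max=24
step 7: append 23 -> window=[16, 17, 23] -> max=23
step 8: append 3 -> window=[17, 23, 3] -> max=23
step 9: append 8 -> window=[23, 3, 8] -> max=23
step 10: append 15 -> window=[3, 8, 15] -> max=15
step 11: append 11 -> window=[8, 15, 11] -> max=15
Recorded maximums: 22 24 24 24 23 23 23 15 15
Changes between consecutive maximums: 3

Answer: 3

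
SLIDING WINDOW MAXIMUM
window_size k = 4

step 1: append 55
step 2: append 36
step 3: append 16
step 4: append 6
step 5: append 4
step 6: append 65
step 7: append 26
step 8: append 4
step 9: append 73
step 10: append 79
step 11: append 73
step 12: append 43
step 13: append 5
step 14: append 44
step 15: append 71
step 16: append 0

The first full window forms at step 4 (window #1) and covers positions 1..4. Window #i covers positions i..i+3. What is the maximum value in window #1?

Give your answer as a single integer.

Answer: 55

Derivation:
step 1: append 55 -> window=[55] (not full yet)
step 2: append 36 -> window=[55, 36] (not full yet)
step 3: append 16 -> window=[55, 36, 16] (not full yet)
step 4: append 6 -> window=[55, 36, 16, 6] -> max=55
Window #1 max = 55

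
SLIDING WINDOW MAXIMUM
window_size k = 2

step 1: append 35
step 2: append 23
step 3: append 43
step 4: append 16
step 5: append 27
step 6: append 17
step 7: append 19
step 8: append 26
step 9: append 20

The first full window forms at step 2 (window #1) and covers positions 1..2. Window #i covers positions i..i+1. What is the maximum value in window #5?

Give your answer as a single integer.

step 1: append 35 -> window=[35] (not full yet)
step 2: append 23 -> window=[35, 23] -> max=35
step 3: append 43 -> window=[23, 43] -> max=43
step 4: append 16 -> window=[43, 16] -> max=43
step 5: append 27 -> window=[16, 27] -> max=27
step 6: append 17 -> window=[27, 17] -> max=27
Window #5 max = 27

Answer: 27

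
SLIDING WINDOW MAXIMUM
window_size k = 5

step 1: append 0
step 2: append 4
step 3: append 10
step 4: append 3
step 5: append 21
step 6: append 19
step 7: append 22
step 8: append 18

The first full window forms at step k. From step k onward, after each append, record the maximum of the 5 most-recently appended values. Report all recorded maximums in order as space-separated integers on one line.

step 1: append 0 -> window=[0] (not full yet)
step 2: append 4 -> window=[0, 4] (not full yet)
step 3: append 10 -> window=[0, 4, 10] (not full yet)
step 4: append 3 -> window=[0, 4, 10, 3] (not full yet)
step 5: append 21 -> window=[0, 4, 10, 3, 21] -> max=21
step 6: append 19 -> window=[4, 10, 3, 21, 19] -> max=21
step 7: append 22 -> window=[10, 3, 21, 19, 22] -> max=22
step 8: append 18 -> window=[3, 21, 19, 22, 18] -> max=22

Answer: 21 21 22 22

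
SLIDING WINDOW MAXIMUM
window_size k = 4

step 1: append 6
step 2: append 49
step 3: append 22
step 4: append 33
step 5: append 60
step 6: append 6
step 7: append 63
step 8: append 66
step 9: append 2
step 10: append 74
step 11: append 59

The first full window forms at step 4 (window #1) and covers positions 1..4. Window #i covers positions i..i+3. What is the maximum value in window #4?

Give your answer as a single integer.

Answer: 63

Derivation:
step 1: append 6 -> window=[6] (not full yet)
step 2: append 49 -> window=[6, 49] (not full yet)
step 3: append 22 -> window=[6, 49, 22] (not full yet)
step 4: append 33 -> window=[6, 49, 22, 33] -> max=49
step 5: append 60 -> window=[49, 22, 33, 60] -> max=60
step 6: append 6 -> window=[22, 33, 60, 6] -> max=60
step 7: append 63 -> window=[33, 60, 6, 63] -> max=63
Window #4 max = 63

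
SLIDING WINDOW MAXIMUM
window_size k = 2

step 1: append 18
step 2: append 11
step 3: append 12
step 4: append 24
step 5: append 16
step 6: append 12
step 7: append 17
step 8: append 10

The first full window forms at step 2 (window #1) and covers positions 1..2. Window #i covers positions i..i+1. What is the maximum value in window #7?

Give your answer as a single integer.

step 1: append 18 -> window=[18] (not full yet)
step 2: append 11 -> window=[18, 11] -> max=18
step 3: append 12 -> window=[11, 12] -> max=12
step 4: append 24 -> window=[12, 24] -> max=24
step 5: append 16 -> window=[24, 16] -> max=24
step 6: append 12 -> window=[16, 12] -> max=16
step 7: append 17 -> window=[12, 17] -> max=17
step 8: append 10 -> window=[17, 10] -> max=17
Window #7 max = 17

Answer: 17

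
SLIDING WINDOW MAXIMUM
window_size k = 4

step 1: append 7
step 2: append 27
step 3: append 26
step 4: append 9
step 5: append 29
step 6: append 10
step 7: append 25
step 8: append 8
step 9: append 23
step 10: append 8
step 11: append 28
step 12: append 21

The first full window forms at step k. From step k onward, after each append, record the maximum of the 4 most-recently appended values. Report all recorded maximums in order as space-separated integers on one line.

Answer: 27 29 29 29 29 25 25 28 28

Derivation:
step 1: append 7 -> window=[7] (not full yet)
step 2: append 27 -> window=[7, 27] (not full yet)
step 3: append 26 -> window=[7, 27, 26] (not full yet)
step 4: append 9 -> window=[7, 27, 26, 9] -> max=27
step 5: append 29 -> window=[27, 26, 9, 29] -> max=29
step 6: append 10 -> window=[26, 9, 29, 10] -> max=29
step 7: append 25 -> window=[9, 29, 10, 25] -> max=29
step 8: append 8 -> window=[29, 10, 25, 8] -> max=29
step 9: append 23 -> window=[10, 25, 8, 23] -> max=25
step 10: append 8 -> window=[25, 8, 23, 8] -> max=25
step 11: append 28 -> window=[8, 23, 8, 28] -> max=28
step 12: append 21 -> window=[23, 8, 28, 21] -> max=28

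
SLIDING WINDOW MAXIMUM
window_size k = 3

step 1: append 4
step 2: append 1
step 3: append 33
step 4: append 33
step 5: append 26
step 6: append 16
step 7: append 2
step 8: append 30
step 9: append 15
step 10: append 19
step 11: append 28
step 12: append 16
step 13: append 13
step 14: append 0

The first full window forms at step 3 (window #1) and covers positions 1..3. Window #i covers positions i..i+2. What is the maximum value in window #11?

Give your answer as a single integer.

Answer: 28

Derivation:
step 1: append 4 -> window=[4] (not full yet)
step 2: append 1 -> window=[4, 1] (not full yet)
step 3: append 33 -> window=[4, 1, 33] -> max=33
step 4: append 33 -> window=[1, 33, 33] -> max=33
step 5: append 26 -> window=[33, 33, 26] -> max=33
step 6: append 16 -> window=[33, 26, 16] -> max=33
step 7: append 2 -> window=[26, 16, 2] -> max=26
step 8: append 30 -> window=[16, 2, 30] -> max=30
step 9: append 15 -> window=[2, 30, 15] -> max=30
step 10: append 19 -> window=[30, 15, 19] -> max=30
step 11: append 28 -> window=[15, 19, 28] -> max=28
step 12: append 16 -> window=[19, 28, 16] -> max=28
step 13: append 13 -> window=[28, 16, 13] -> max=28
Window #11 max = 28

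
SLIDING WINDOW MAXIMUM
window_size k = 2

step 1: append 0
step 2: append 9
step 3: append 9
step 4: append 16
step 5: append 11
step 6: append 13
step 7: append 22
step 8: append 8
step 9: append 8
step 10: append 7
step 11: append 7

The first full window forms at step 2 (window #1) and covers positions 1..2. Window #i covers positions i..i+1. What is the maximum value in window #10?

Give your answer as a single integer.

Answer: 7

Derivation:
step 1: append 0 -> window=[0] (not full yet)
step 2: append 9 -> window=[0, 9] -> max=9
step 3: append 9 -> window=[9, 9] -> max=9
step 4: append 16 -> window=[9, 16] -> max=16
step 5: append 11 -> window=[16, 11] -> max=16
step 6: append 13 -> window=[11, 13] -> max=13
step 7: append 22 -> window=[13, 22] -> max=22
step 8: append 8 -> window=[22, 8] -> max=22
step 9: append 8 -> window=[8, 8] -> max=8
step 10: append 7 -> window=[8, 7] -> max=8
step 11: append 7 -> window=[7, 7] -> max=7
Window #10 max = 7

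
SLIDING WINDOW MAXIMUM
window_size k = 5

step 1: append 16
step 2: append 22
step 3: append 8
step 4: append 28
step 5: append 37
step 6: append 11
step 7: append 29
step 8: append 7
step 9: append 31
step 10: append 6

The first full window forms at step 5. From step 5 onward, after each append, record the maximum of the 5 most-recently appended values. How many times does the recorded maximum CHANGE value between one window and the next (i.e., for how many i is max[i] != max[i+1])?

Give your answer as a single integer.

Answer: 1

Derivation:
step 1: append 16 -> window=[16] (not full yet)
step 2: append 22 -> window=[16, 22] (not full yet)
step 3: append 8 -> window=[16, 22, 8] (not full yet)
step 4: append 28 -> window=[16, 22, 8, 28] (not full yet)
step 5: append 37 -> window=[16, 22, 8, 28, 37] -> max=37
step 6: append 11 -> window=[22, 8, 28, 37, 11] -> max=37
step 7: append 29 -> window=[8, 28, 37, 11, 29] -> max=37
step 8: append 7 -> window=[28, 37, 11, 29, 7] -> max=37
step 9: append 31 -> window=[37, 11, 29, 7, 31] -> max=37
step 10: append 6 -> window=[11, 29, 7, 31, 6] -> max=31
Recorded maximums: 37 37 37 37 37 31
Changes between consecutive maximums: 1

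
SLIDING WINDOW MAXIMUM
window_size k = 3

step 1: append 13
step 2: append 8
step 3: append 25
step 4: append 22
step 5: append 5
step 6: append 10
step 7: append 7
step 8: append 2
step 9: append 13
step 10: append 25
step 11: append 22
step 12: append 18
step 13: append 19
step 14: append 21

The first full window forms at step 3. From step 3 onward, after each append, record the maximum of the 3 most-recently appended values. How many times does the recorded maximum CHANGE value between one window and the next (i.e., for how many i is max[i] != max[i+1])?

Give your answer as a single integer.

step 1: append 13 -> window=[13] (not full yet)
step 2: append 8 -> window=[13, 8] (not full yet)
step 3: append 25 -> window=[13, 8, 25] -> max=25
step 4: append 22 -> window=[8, 25, 22] -> max=25
step 5: append 5 -> window=[25, 22, 5] -> max=25
step 6: append 10 -> window=[22, 5, 10] -> max=22
step 7: append 7 -> window=[5, 10, 7] -> max=10
step 8: append 2 -> window=[10, 7, 2] -> max=10
step 9: append 13 -> window=[7, 2, 13] -> max=13
step 10: append 25 -> window=[2, 13, 25] -> max=25
step 11: append 22 -> window=[13, 25, 22] -> max=25
step 12: append 18 -> window=[25, 22, 18] -> max=25
step 13: append 19 -> window=[22, 18, 19] -> max=22
step 14: append 21 -> window=[18, 19, 21] -> max=21
Recorded maximums: 25 25 25 22 10 10 13 25 25 25 22 21
Changes between consecutive maximums: 6

Answer: 6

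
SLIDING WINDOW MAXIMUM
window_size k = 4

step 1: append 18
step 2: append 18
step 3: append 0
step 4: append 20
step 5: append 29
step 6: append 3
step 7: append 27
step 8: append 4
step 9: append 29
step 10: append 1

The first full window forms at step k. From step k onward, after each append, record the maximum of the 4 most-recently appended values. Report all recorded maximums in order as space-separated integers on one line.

step 1: append 18 -> window=[18] (not full yet)
step 2: append 18 -> window=[18, 18] (not full yet)
step 3: append 0 -> window=[18, 18, 0] (not full yet)
step 4: append 20 -> window=[18, 18, 0, 20] -> max=20
step 5: append 29 -> window=[18, 0, 20, 29] -> max=29
step 6: append 3 -> window=[0, 20, 29, 3] -> max=29
step 7: append 27 -> window=[20, 29, 3, 27] -> max=29
step 8: append 4 -> window=[29, 3, 27, 4] -> max=29
step 9: append 29 -> window=[3, 27, 4, 29] -> max=29
step 10: append 1 -> window=[27, 4, 29, 1] -> max=29

Answer: 20 29 29 29 29 29 29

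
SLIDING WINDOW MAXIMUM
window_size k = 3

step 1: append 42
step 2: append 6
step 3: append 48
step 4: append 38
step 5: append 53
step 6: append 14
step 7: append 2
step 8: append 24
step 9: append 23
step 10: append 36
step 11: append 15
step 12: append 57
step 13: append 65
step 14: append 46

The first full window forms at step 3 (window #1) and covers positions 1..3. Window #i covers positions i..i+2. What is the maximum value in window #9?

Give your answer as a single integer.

Answer: 36

Derivation:
step 1: append 42 -> window=[42] (not full yet)
step 2: append 6 -> window=[42, 6] (not full yet)
step 3: append 48 -> window=[42, 6, 48] -> max=48
step 4: append 38 -> window=[6, 48, 38] -> max=48
step 5: append 53 -> window=[48, 38, 53] -> max=53
step 6: append 14 -> window=[38, 53, 14] -> max=53
step 7: append 2 -> window=[53, 14, 2] -> max=53
step 8: append 24 -> window=[14, 2, 24] -> max=24
step 9: append 23 -> window=[2, 24, 23] -> max=24
step 10: append 36 -> window=[24, 23, 36] -> max=36
step 11: append 15 -> window=[23, 36, 15] -> max=36
Window #9 max = 36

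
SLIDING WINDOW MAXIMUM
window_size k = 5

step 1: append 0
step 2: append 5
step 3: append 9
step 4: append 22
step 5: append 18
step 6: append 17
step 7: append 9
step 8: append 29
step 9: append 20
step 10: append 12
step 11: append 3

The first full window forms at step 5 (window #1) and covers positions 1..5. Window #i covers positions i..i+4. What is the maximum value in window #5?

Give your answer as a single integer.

Answer: 29

Derivation:
step 1: append 0 -> window=[0] (not full yet)
step 2: append 5 -> window=[0, 5] (not full yet)
step 3: append 9 -> window=[0, 5, 9] (not full yet)
step 4: append 22 -> window=[0, 5, 9, 22] (not full yet)
step 5: append 18 -> window=[0, 5, 9, 22, 18] -> max=22
step 6: append 17 -> window=[5, 9, 22, 18, 17] -> max=22
step 7: append 9 -> window=[9, 22, 18, 17, 9] -> max=22
step 8: append 29 -> window=[22, 18, 17, 9, 29] -> max=29
step 9: append 20 -> window=[18, 17, 9, 29, 20] -> max=29
Window #5 max = 29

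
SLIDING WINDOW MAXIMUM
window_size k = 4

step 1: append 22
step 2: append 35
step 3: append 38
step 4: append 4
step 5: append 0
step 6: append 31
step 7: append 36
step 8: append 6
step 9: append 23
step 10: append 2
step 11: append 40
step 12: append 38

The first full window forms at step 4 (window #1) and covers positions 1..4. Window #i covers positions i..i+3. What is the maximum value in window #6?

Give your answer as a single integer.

step 1: append 22 -> window=[22] (not full yet)
step 2: append 35 -> window=[22, 35] (not full yet)
step 3: append 38 -> window=[22, 35, 38] (not full yet)
step 4: append 4 -> window=[22, 35, 38, 4] -> max=38
step 5: append 0 -> window=[35, 38, 4, 0] -> max=38
step 6: append 31 -> window=[38, 4, 0, 31] -> max=38
step 7: append 36 -> window=[4, 0, 31, 36] -> max=36
step 8: append 6 -> window=[0, 31, 36, 6] -> max=36
step 9: append 23 -> window=[31, 36, 6, 23] -> max=36
Window #6 max = 36

Answer: 36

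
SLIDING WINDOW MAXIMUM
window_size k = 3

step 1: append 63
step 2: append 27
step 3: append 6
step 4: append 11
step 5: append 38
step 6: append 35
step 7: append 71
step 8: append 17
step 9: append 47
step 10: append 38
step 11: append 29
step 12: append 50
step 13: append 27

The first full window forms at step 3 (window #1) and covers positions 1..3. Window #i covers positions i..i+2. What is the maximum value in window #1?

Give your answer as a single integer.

step 1: append 63 -> window=[63] (not full yet)
step 2: append 27 -> window=[63, 27] (not full yet)
step 3: append 6 -> window=[63, 27, 6] -> max=63
Window #1 max = 63

Answer: 63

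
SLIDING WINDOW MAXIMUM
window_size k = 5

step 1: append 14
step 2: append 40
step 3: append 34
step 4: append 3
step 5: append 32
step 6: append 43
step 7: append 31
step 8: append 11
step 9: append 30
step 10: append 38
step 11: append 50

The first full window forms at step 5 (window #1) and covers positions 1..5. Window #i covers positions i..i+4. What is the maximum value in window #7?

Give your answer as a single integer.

Answer: 50

Derivation:
step 1: append 14 -> window=[14] (not full yet)
step 2: append 40 -> window=[14, 40] (not full yet)
step 3: append 34 -> window=[14, 40, 34] (not full yet)
step 4: append 3 -> window=[14, 40, 34, 3] (not full yet)
step 5: append 32 -> window=[14, 40, 34, 3, 32] -> max=40
step 6: append 43 -> window=[40, 34, 3, 32, 43] -> max=43
step 7: append 31 -> window=[34, 3, 32, 43, 31] -> max=43
step 8: append 11 -> window=[3, 32, 43, 31, 11] -> max=43
step 9: append 30 -> window=[32, 43, 31, 11, 30] -> max=43
step 10: append 38 -> window=[43, 31, 11, 30, 38] -> max=43
step 11: append 50 -> window=[31, 11, 30, 38, 50] -> max=50
Window #7 max = 50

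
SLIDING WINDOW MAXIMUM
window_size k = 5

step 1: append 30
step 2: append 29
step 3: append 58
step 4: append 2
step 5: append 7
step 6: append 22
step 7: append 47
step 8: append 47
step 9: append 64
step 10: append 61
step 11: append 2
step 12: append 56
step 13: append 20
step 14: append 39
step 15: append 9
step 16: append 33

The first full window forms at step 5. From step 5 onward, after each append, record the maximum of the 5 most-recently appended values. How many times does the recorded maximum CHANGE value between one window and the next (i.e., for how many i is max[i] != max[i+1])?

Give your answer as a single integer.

Answer: 4

Derivation:
step 1: append 30 -> window=[30] (not full yet)
step 2: append 29 -> window=[30, 29] (not full yet)
step 3: append 58 -> window=[30, 29, 58] (not full yet)
step 4: append 2 -> window=[30, 29, 58, 2] (not full yet)
step 5: append 7 -> window=[30, 29, 58, 2, 7] -> max=58
step 6: append 22 -> window=[29, 58, 2, 7, 22] -> max=58
step 7: append 47 -> window=[58, 2, 7, 22, 47] -> max=58
step 8: append 47 -> window=[2, 7, 22, 47, 47] -> max=47
step 9: append 64 -> window=[7, 22, 47, 47, 64] -> max=64
step 10: append 61 -> window=[22, 47, 47, 64, 61] -> max=64
step 11: append 2 -> window=[47, 47, 64, 61, 2] -> max=64
step 12: append 56 -> window=[47, 64, 61, 2, 56] -> max=64
step 13: append 20 -> window=[64, 61, 2, 56, 20] -> max=64
step 14: append 39 -> window=[61, 2, 56, 20, 39] -> max=61
step 15: append 9 -> window=[2, 56, 20, 39, 9] -> max=56
step 16: append 33 -> window=[56, 20, 39, 9, 33] -> max=56
Recorded maximums: 58 58 58 47 64 64 64 64 64 61 56 56
Changes between consecutive maximums: 4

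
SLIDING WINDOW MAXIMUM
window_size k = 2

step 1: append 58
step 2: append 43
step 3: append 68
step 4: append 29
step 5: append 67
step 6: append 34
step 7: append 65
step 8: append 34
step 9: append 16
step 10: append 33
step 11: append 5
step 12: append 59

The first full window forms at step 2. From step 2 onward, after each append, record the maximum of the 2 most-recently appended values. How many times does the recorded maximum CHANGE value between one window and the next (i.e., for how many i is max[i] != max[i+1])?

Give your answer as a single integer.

Answer: 6

Derivation:
step 1: append 58 -> window=[58] (not full yet)
step 2: append 43 -> window=[58, 43] -> max=58
step 3: append 68 -> window=[43, 68] -> max=68
step 4: append 29 -> window=[68, 29] -> max=68
step 5: append 67 -> window=[29, 67] -> max=67
step 6: append 34 -> window=[67, 34] -> max=67
step 7: append 65 -> window=[34, 65] -> max=65
step 8: append 34 -> window=[65, 34] -> max=65
step 9: append 16 -> window=[34, 16] -> max=34
step 10: append 33 -> window=[16, 33] -> max=33
step 11: append 5 -> window=[33, 5] -> max=33
step 12: append 59 -> window=[5, 59] -> max=59
Recorded maximums: 58 68 68 67 67 65 65 34 33 33 59
Changes between consecutive maximums: 6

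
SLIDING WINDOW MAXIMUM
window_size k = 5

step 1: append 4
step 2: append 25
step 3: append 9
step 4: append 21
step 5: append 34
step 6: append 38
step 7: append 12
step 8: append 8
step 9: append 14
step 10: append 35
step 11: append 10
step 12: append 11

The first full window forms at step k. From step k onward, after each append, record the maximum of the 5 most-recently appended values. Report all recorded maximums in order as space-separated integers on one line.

step 1: append 4 -> window=[4] (not full yet)
step 2: append 25 -> window=[4, 25] (not full yet)
step 3: append 9 -> window=[4, 25, 9] (not full yet)
step 4: append 21 -> window=[4, 25, 9, 21] (not full yet)
step 5: append 34 -> window=[4, 25, 9, 21, 34] -> max=34
step 6: append 38 -> window=[25, 9, 21, 34, 38] -> max=38
step 7: append 12 -> window=[9, 21, 34, 38, 12] -> max=38
step 8: append 8 -> window=[21, 34, 38, 12, 8] -> max=38
step 9: append 14 -> window=[34, 38, 12, 8, 14] -> max=38
step 10: append 35 -> window=[38, 12, 8, 14, 35] -> max=38
step 11: append 10 -> window=[12, 8, 14, 35, 10] -> max=35
step 12: append 11 -> window=[8, 14, 35, 10, 11] -> max=35

Answer: 34 38 38 38 38 38 35 35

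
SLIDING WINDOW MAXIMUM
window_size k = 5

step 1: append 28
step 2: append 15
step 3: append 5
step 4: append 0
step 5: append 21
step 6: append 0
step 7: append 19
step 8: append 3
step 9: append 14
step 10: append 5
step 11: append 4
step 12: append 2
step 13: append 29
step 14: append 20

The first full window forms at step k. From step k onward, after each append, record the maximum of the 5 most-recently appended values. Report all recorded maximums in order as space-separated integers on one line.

Answer: 28 21 21 21 21 19 19 14 29 29

Derivation:
step 1: append 28 -> window=[28] (not full yet)
step 2: append 15 -> window=[28, 15] (not full yet)
step 3: append 5 -> window=[28, 15, 5] (not full yet)
step 4: append 0 -> window=[28, 15, 5, 0] (not full yet)
step 5: append 21 -> window=[28, 15, 5, 0, 21] -> max=28
step 6: append 0 -> window=[15, 5, 0, 21, 0] -> max=21
step 7: append 19 -> window=[5, 0, 21, 0, 19] -> max=21
step 8: append 3 -> window=[0, 21, 0, 19, 3] -> max=21
step 9: append 14 -> window=[21, 0, 19, 3, 14] -> max=21
step 10: append 5 -> window=[0, 19, 3, 14, 5] -> max=19
step 11: append 4 -> window=[19, 3, 14, 5, 4] -> max=19
step 12: append 2 -> window=[3, 14, 5, 4, 2] -> max=14
step 13: append 29 -> window=[14, 5, 4, 2, 29] -> max=29
step 14: append 20 -> window=[5, 4, 2, 29, 20] -> max=29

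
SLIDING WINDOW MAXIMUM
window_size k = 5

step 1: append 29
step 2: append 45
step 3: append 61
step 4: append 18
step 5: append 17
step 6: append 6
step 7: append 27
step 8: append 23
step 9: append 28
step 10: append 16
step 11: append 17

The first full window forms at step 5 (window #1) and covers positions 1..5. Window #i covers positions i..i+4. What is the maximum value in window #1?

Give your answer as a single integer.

step 1: append 29 -> window=[29] (not full yet)
step 2: append 45 -> window=[29, 45] (not full yet)
step 3: append 61 -> window=[29, 45, 61] (not full yet)
step 4: append 18 -> window=[29, 45, 61, 18] (not full yet)
step 5: append 17 -> window=[29, 45, 61, 18, 17] -> max=61
Window #1 max = 61

Answer: 61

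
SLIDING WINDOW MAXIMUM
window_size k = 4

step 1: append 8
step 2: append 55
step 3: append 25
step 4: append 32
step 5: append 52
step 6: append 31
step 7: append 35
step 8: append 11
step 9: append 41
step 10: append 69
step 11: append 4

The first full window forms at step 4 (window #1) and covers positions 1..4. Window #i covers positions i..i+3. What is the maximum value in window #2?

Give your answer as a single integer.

Answer: 55

Derivation:
step 1: append 8 -> window=[8] (not full yet)
step 2: append 55 -> window=[8, 55] (not full yet)
step 3: append 25 -> window=[8, 55, 25] (not full yet)
step 4: append 32 -> window=[8, 55, 25, 32] -> max=55
step 5: append 52 -> window=[55, 25, 32, 52] -> max=55
Window #2 max = 55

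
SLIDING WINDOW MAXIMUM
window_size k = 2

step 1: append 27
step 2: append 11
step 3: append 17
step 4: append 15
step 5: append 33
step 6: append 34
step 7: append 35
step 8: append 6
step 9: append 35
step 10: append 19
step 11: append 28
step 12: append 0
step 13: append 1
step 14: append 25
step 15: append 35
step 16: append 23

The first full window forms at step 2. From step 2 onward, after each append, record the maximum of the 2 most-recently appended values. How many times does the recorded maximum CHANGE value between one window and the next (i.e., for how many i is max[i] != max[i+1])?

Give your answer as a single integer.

Answer: 8

Derivation:
step 1: append 27 -> window=[27] (not full yet)
step 2: append 11 -> window=[27, 11] -> max=27
step 3: append 17 -> window=[11, 17] -> max=17
step 4: append 15 -> window=[17, 15] -> max=17
step 5: append 33 -> window=[15, 33] -> max=33
step 6: append 34 -> window=[33, 34] -> max=34
step 7: append 35 -> window=[34, 35] -> max=35
step 8: append 6 -> window=[35, 6] -> max=35
step 9: append 35 -> window=[6, 35] -> max=35
step 10: append 19 -> window=[35, 19] -> max=35
step 11: append 28 -> window=[19, 28] -> max=28
step 12: append 0 -> window=[28, 0] -> max=28
step 13: append 1 -> window=[0, 1] -> max=1
step 14: append 25 -> window=[1, 25] -> max=25
step 15: append 35 -> window=[25, 35] -> max=35
step 16: append 23 -> window=[35, 23] -> max=35
Recorded maximums: 27 17 17 33 34 35 35 35 35 28 28 1 25 35 35
Changes between consecutive maximums: 8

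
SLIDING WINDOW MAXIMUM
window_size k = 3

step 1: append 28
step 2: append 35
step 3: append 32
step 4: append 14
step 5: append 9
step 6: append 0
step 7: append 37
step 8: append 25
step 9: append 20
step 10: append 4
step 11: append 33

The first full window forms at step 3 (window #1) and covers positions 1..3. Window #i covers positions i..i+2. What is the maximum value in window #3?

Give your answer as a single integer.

step 1: append 28 -> window=[28] (not full yet)
step 2: append 35 -> window=[28, 35] (not full yet)
step 3: append 32 -> window=[28, 35, 32] -> max=35
step 4: append 14 -> window=[35, 32, 14] -> max=35
step 5: append 9 -> window=[32, 14, 9] -> max=32
Window #3 max = 32

Answer: 32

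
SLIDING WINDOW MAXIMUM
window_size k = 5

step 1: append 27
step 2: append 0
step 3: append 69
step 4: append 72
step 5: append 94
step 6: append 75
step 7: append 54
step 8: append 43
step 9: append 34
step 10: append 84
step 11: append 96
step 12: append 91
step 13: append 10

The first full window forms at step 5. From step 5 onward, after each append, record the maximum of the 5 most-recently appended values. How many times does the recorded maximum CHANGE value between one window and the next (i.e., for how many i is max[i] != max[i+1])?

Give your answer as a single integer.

step 1: append 27 -> window=[27] (not full yet)
step 2: append 0 -> window=[27, 0] (not full yet)
step 3: append 69 -> window=[27, 0, 69] (not full yet)
step 4: append 72 -> window=[27, 0, 69, 72] (not full yet)
step 5: append 94 -> window=[27, 0, 69, 72, 94] -> max=94
step 6: append 75 -> window=[0, 69, 72, 94, 75] -> max=94
step 7: append 54 -> window=[69, 72, 94, 75, 54] -> max=94
step 8: append 43 -> window=[72, 94, 75, 54, 43] -> max=94
step 9: append 34 -> window=[94, 75, 54, 43, 34] -> max=94
step 10: append 84 -> window=[75, 54, 43, 34, 84] -> max=84
step 11: append 96 -> window=[54, 43, 34, 84, 96] -> max=96
step 12: append 91 -> window=[43, 34, 84, 96, 91] -> max=96
step 13: append 10 -> window=[34, 84, 96, 91, 10] -> max=96
Recorded maximums: 94 94 94 94 94 84 96 96 96
Changes between consecutive maximums: 2

Answer: 2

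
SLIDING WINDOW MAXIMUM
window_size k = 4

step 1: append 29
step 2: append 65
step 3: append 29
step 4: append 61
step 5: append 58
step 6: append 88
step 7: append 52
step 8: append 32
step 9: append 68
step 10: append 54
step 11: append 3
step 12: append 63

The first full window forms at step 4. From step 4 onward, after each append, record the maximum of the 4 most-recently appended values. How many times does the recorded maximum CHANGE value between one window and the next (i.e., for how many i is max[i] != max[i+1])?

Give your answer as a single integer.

Answer: 2

Derivation:
step 1: append 29 -> window=[29] (not full yet)
step 2: append 65 -> window=[29, 65] (not full yet)
step 3: append 29 -> window=[29, 65, 29] (not full yet)
step 4: append 61 -> window=[29, 65, 29, 61] -> max=65
step 5: append 58 -> window=[65, 29, 61, 58] -> max=65
step 6: append 88 -> window=[29, 61, 58, 88] -> max=88
step 7: append 52 -> window=[61, 58, 88, 52] -> max=88
step 8: append 32 -> window=[58, 88, 52, 32] -> max=88
step 9: append 68 -> window=[88, 52, 32, 68] -> max=88
step 10: append 54 -> window=[52, 32, 68, 54] -> max=68
step 11: append 3 -> window=[32, 68, 54, 3] -> max=68
step 12: append 63 -> window=[68, 54, 3, 63] -> max=68
Recorded maximums: 65 65 88 88 88 88 68 68 68
Changes between consecutive maximums: 2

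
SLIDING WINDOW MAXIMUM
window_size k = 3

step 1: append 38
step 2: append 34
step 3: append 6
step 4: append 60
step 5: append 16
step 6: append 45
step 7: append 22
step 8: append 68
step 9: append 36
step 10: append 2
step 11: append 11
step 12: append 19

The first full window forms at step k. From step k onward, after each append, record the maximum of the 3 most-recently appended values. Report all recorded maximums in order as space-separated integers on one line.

step 1: append 38 -> window=[38] (not full yet)
step 2: append 34 -> window=[38, 34] (not full yet)
step 3: append 6 -> window=[38, 34, 6] -> max=38
step 4: append 60 -> window=[34, 6, 60] -> max=60
step 5: append 16 -> window=[6, 60, 16] -> max=60
step 6: append 45 -> window=[60, 16, 45] -> max=60
step 7: append 22 -> window=[16, 45, 22] -> max=45
step 8: append 68 -> window=[45, 22, 68] -> max=68
step 9: append 36 -> window=[22, 68, 36] -> max=68
step 10: append 2 -> window=[68, 36, 2] -> max=68
step 11: append 11 -> window=[36, 2, 11] -> max=36
step 12: append 19 -> window=[2, 11, 19] -> max=19

Answer: 38 60 60 60 45 68 68 68 36 19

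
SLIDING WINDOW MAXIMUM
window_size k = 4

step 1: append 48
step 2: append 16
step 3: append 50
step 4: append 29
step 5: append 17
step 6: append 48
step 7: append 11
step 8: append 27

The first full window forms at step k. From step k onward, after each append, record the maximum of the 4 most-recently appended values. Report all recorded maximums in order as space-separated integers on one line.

step 1: append 48 -> window=[48] (not full yet)
step 2: append 16 -> window=[48, 16] (not full yet)
step 3: append 50 -> window=[48, 16, 50] (not full yet)
step 4: append 29 -> window=[48, 16, 50, 29] -> max=50
step 5: append 17 -> window=[16, 50, 29, 17] -> max=50
step 6: append 48 -> window=[50, 29, 17, 48] -> max=50
step 7: append 11 -> window=[29, 17, 48, 11] -> max=48
step 8: append 27 -> window=[17, 48, 11, 27] -> max=48

Answer: 50 50 50 48 48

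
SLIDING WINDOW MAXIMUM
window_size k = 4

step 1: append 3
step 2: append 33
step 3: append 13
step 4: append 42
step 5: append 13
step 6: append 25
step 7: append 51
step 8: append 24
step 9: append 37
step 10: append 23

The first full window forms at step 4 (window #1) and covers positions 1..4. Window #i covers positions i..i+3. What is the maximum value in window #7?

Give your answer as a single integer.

Answer: 51

Derivation:
step 1: append 3 -> window=[3] (not full yet)
step 2: append 33 -> window=[3, 33] (not full yet)
step 3: append 13 -> window=[3, 33, 13] (not full yet)
step 4: append 42 -> window=[3, 33, 13, 42] -> max=42
step 5: append 13 -> window=[33, 13, 42, 13] -> max=42
step 6: append 25 -> window=[13, 42, 13, 25] -> max=42
step 7: append 51 -> window=[42, 13, 25, 51] -> max=51
step 8: append 24 -> window=[13, 25, 51, 24] -> max=51
step 9: append 37 -> window=[25, 51, 24, 37] -> max=51
step 10: append 23 -> window=[51, 24, 37, 23] -> max=51
Window #7 max = 51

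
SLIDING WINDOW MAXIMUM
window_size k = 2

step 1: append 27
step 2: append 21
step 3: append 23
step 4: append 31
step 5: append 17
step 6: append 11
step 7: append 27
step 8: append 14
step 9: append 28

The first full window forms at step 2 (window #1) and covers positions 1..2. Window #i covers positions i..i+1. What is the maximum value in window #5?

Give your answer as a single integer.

step 1: append 27 -> window=[27] (not full yet)
step 2: append 21 -> window=[27, 21] -> max=27
step 3: append 23 -> window=[21, 23] -> max=23
step 4: append 31 -> window=[23, 31] -> max=31
step 5: append 17 -> window=[31, 17] -> max=31
step 6: append 11 -> window=[17, 11] -> max=17
Window #5 max = 17

Answer: 17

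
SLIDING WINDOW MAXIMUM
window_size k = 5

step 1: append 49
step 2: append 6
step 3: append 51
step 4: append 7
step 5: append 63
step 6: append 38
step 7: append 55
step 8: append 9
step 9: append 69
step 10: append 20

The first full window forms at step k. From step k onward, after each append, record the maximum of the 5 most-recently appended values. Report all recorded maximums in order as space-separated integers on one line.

step 1: append 49 -> window=[49] (not full yet)
step 2: append 6 -> window=[49, 6] (not full yet)
step 3: append 51 -> window=[49, 6, 51] (not full yet)
step 4: append 7 -> window=[49, 6, 51, 7] (not full yet)
step 5: append 63 -> window=[49, 6, 51, 7, 63] -> max=63
step 6: append 38 -> window=[6, 51, 7, 63, 38] -> max=63
step 7: append 55 -> window=[51, 7, 63, 38, 55] -> max=63
step 8: append 9 -> window=[7, 63, 38, 55, 9] -> max=63
step 9: append 69 -> window=[63, 38, 55, 9, 69] -> max=69
step 10: append 20 -> window=[38, 55, 9, 69, 20] -> max=69

Answer: 63 63 63 63 69 69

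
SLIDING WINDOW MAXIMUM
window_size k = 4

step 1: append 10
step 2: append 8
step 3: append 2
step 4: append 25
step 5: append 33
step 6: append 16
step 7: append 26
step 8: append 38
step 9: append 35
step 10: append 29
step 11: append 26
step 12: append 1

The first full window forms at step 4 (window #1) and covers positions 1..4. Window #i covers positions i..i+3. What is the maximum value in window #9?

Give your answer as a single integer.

Answer: 35

Derivation:
step 1: append 10 -> window=[10] (not full yet)
step 2: append 8 -> window=[10, 8] (not full yet)
step 3: append 2 -> window=[10, 8, 2] (not full yet)
step 4: append 25 -> window=[10, 8, 2, 25] -> max=25
step 5: append 33 -> window=[8, 2, 25, 33] -> max=33
step 6: append 16 -> window=[2, 25, 33, 16] -> max=33
step 7: append 26 -> window=[25, 33, 16, 26] -> max=33
step 8: append 38 -> window=[33, 16, 26, 38] -> max=38
step 9: append 35 -> window=[16, 26, 38, 35] -> max=38
step 10: append 29 -> window=[26, 38, 35, 29] -> max=38
step 11: append 26 -> window=[38, 35, 29, 26] -> max=38
step 12: append 1 -> window=[35, 29, 26, 1] -> max=35
Window #9 max = 35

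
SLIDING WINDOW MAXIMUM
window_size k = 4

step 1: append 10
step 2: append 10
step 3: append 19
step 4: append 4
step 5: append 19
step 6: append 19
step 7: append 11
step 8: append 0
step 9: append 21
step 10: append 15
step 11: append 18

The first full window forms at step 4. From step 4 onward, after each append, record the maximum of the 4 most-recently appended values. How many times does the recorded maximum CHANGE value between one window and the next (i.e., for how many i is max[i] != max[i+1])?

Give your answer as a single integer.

step 1: append 10 -> window=[10] (not full yet)
step 2: append 10 -> window=[10, 10] (not full yet)
step 3: append 19 -> window=[10, 10, 19] (not full yet)
step 4: append 4 -> window=[10, 10, 19, 4] -> max=19
step 5: append 19 -> window=[10, 19, 4, 19] -> max=19
step 6: append 19 -> window=[19, 4, 19, 19] -> max=19
step 7: append 11 -> window=[4, 19, 19, 11] -> max=19
step 8: append 0 -> window=[19, 19, 11, 0] -> max=19
step 9: append 21 -> window=[19, 11, 0, 21] -> max=21
step 10: append 15 -> window=[11, 0, 21, 15] -> max=21
step 11: append 18 -> window=[0, 21, 15, 18] -> max=21
Recorded maximums: 19 19 19 19 19 21 21 21
Changes between consecutive maximums: 1

Answer: 1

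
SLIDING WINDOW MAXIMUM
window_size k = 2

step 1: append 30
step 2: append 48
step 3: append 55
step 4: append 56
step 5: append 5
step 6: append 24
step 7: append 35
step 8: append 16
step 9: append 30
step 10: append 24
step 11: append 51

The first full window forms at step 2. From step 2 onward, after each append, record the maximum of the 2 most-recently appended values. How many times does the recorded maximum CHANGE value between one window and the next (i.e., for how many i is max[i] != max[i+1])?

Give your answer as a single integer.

Answer: 6

Derivation:
step 1: append 30 -> window=[30] (not full yet)
step 2: append 48 -> window=[30, 48] -> max=48
step 3: append 55 -> window=[48, 55] -> max=55
step 4: append 56 -> window=[55, 56] -> max=56
step 5: append 5 -> window=[56, 5] -> max=56
step 6: append 24 -> window=[5, 24] -> max=24
step 7: append 35 -> window=[24, 35] -> max=35
step 8: append 16 -> window=[35, 16] -> max=35
step 9: append 30 -> window=[16, 30] -> max=30
step 10: append 24 -> window=[30, 24] -> max=30
step 11: append 51 -> window=[24, 51] -> max=51
Recorded maximums: 48 55 56 56 24 35 35 30 30 51
Changes between consecutive maximums: 6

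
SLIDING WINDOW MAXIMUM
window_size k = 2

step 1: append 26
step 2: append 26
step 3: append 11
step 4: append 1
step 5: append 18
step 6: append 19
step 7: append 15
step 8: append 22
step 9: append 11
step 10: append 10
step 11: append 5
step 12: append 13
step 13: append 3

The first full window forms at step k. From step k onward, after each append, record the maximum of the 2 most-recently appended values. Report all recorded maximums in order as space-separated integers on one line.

step 1: append 26 -> window=[26] (not full yet)
step 2: append 26 -> window=[26, 26] -> max=26
step 3: append 11 -> window=[26, 11] -> max=26
step 4: append 1 -> window=[11, 1] -> max=11
step 5: append 18 -> window=[1, 18] -> max=18
step 6: append 19 -> window=[18, 19] -> max=19
step 7: append 15 -> window=[19, 15] -> max=19
step 8: append 22 -> window=[15, 22] -> max=22
step 9: append 11 -> window=[22, 11] -> max=22
step 10: append 10 -> window=[11, 10] -> max=11
step 11: append 5 -> window=[10, 5] -> max=10
step 12: append 13 -> window=[5, 13] -> max=13
step 13: append 3 -> window=[13, 3] -> max=13

Answer: 26 26 11 18 19 19 22 22 11 10 13 13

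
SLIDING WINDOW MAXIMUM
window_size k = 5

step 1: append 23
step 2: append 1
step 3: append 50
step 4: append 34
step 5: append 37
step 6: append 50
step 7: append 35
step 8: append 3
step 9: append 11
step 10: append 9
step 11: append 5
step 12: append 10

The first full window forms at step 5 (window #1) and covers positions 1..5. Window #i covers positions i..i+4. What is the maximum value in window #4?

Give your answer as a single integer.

step 1: append 23 -> window=[23] (not full yet)
step 2: append 1 -> window=[23, 1] (not full yet)
step 3: append 50 -> window=[23, 1, 50] (not full yet)
step 4: append 34 -> window=[23, 1, 50, 34] (not full yet)
step 5: append 37 -> window=[23, 1, 50, 34, 37] -> max=50
step 6: append 50 -> window=[1, 50, 34, 37, 50] -> max=50
step 7: append 35 -> window=[50, 34, 37, 50, 35] -> max=50
step 8: append 3 -> window=[34, 37, 50, 35, 3] -> max=50
Window #4 max = 50

Answer: 50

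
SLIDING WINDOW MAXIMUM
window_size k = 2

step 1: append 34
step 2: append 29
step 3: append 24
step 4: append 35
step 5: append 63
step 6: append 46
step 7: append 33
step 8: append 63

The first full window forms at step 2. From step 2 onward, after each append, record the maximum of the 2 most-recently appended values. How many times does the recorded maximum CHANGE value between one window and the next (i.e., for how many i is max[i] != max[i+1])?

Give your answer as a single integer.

step 1: append 34 -> window=[34] (not full yet)
step 2: append 29 -> window=[34, 29] -> max=34
step 3: append 24 -> window=[29, 24] -> max=29
step 4: append 35 -> window=[24, 35] -> max=35
step 5: append 63 -> window=[35, 63] -> max=63
step 6: append 46 -> window=[63, 46] -> max=63
step 7: append 33 -> window=[46, 33] -> max=46
step 8: append 63 -> window=[33, 63] -> max=63
Recorded maximums: 34 29 35 63 63 46 63
Changes between consecutive maximums: 5

Answer: 5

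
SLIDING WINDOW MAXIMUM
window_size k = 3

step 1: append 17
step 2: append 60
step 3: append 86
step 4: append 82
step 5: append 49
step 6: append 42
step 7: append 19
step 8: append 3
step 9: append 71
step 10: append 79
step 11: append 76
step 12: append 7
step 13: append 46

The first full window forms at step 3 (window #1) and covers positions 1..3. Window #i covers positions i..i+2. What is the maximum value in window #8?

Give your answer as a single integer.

step 1: append 17 -> window=[17] (not full yet)
step 2: append 60 -> window=[17, 60] (not full yet)
step 3: append 86 -> window=[17, 60, 86] -> max=86
step 4: append 82 -> window=[60, 86, 82] -> max=86
step 5: append 49 -> window=[86, 82, 49] -> max=86
step 6: append 42 -> window=[82, 49, 42] -> max=82
step 7: append 19 -> window=[49, 42, 19] -> max=49
step 8: append 3 -> window=[42, 19, 3] -> max=42
step 9: append 71 -> window=[19, 3, 71] -> max=71
step 10: append 79 -> window=[3, 71, 79] -> max=79
Window #8 max = 79

Answer: 79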